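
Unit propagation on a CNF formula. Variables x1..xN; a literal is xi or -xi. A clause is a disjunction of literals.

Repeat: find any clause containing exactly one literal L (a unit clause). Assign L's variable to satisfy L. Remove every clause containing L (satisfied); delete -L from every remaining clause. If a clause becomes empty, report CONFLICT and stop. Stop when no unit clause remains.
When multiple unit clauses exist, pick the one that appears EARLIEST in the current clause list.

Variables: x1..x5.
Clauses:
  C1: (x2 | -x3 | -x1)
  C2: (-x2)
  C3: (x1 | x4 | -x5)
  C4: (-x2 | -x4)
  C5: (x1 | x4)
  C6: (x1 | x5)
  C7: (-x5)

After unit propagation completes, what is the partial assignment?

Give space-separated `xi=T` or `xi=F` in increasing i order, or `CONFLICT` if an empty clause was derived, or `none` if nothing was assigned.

unit clause [-2] forces x2=F; simplify:
  drop 2 from [2, -3, -1] -> [-3, -1]
  satisfied 2 clause(s); 5 remain; assigned so far: [2]
unit clause [-5] forces x5=F; simplify:
  drop 5 from [1, 5] -> [1]
  satisfied 2 clause(s); 3 remain; assigned so far: [2, 5]
unit clause [1] forces x1=T; simplify:
  drop -1 from [-3, -1] -> [-3]
  satisfied 2 clause(s); 1 remain; assigned so far: [1, 2, 5]
unit clause [-3] forces x3=F; simplify:
  satisfied 1 clause(s); 0 remain; assigned so far: [1, 2, 3, 5]

Answer: x1=T x2=F x3=F x5=F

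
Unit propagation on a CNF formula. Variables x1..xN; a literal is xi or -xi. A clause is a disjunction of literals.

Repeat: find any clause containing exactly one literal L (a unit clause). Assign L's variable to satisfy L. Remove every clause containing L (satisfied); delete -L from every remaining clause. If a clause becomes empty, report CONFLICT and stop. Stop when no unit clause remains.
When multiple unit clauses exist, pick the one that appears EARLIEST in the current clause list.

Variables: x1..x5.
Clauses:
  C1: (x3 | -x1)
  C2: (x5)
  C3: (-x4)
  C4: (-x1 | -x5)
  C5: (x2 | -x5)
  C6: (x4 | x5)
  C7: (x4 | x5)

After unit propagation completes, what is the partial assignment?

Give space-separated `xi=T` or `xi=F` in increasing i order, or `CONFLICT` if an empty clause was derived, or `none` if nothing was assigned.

unit clause [5] forces x5=T; simplify:
  drop -5 from [-1, -5] -> [-1]
  drop -5 from [2, -5] -> [2]
  satisfied 3 clause(s); 4 remain; assigned so far: [5]
unit clause [-4] forces x4=F; simplify:
  satisfied 1 clause(s); 3 remain; assigned so far: [4, 5]
unit clause [-1] forces x1=F; simplify:
  satisfied 2 clause(s); 1 remain; assigned so far: [1, 4, 5]
unit clause [2] forces x2=T; simplify:
  satisfied 1 clause(s); 0 remain; assigned so far: [1, 2, 4, 5]

Answer: x1=F x2=T x4=F x5=T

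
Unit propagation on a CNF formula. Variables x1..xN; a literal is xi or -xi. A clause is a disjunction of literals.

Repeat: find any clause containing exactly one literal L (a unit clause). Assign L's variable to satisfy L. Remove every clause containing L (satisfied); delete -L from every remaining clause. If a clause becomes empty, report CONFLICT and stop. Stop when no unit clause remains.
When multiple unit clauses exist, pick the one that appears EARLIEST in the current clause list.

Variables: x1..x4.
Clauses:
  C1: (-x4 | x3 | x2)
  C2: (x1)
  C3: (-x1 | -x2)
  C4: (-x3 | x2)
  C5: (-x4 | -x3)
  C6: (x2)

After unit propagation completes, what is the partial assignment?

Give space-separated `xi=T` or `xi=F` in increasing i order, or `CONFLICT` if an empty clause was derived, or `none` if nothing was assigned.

unit clause [1] forces x1=T; simplify:
  drop -1 from [-1, -2] -> [-2]
  satisfied 1 clause(s); 5 remain; assigned so far: [1]
unit clause [-2] forces x2=F; simplify:
  drop 2 from [-4, 3, 2] -> [-4, 3]
  drop 2 from [-3, 2] -> [-3]
  drop 2 from [2] -> [] (empty!)
  satisfied 1 clause(s); 4 remain; assigned so far: [1, 2]
CONFLICT (empty clause)

Answer: CONFLICT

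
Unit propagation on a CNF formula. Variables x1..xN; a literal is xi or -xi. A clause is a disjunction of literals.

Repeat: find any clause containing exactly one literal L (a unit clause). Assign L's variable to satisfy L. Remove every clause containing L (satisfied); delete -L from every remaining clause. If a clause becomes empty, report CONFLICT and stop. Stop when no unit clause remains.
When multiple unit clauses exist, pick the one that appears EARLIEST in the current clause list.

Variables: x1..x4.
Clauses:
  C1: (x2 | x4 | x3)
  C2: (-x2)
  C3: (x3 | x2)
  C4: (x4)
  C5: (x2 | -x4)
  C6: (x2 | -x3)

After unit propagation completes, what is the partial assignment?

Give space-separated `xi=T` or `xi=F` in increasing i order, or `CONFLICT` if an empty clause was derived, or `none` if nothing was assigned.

Answer: CONFLICT

Derivation:
unit clause [-2] forces x2=F; simplify:
  drop 2 from [2, 4, 3] -> [4, 3]
  drop 2 from [3, 2] -> [3]
  drop 2 from [2, -4] -> [-4]
  drop 2 from [2, -3] -> [-3]
  satisfied 1 clause(s); 5 remain; assigned so far: [2]
unit clause [3] forces x3=T; simplify:
  drop -3 from [-3] -> [] (empty!)
  satisfied 2 clause(s); 3 remain; assigned so far: [2, 3]
CONFLICT (empty clause)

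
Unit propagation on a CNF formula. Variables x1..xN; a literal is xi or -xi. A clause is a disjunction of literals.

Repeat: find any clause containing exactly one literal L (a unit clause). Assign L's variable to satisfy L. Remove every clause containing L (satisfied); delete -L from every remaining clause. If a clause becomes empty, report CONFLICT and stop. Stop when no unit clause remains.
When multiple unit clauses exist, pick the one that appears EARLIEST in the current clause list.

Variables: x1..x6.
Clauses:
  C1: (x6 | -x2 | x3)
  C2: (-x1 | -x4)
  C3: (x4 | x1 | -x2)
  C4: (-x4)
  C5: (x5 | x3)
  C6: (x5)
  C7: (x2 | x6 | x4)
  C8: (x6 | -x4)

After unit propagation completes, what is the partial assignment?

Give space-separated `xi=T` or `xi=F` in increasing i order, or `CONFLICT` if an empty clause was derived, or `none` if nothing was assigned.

Answer: x4=F x5=T

Derivation:
unit clause [-4] forces x4=F; simplify:
  drop 4 from [4, 1, -2] -> [1, -2]
  drop 4 from [2, 6, 4] -> [2, 6]
  satisfied 3 clause(s); 5 remain; assigned so far: [4]
unit clause [5] forces x5=T; simplify:
  satisfied 2 clause(s); 3 remain; assigned so far: [4, 5]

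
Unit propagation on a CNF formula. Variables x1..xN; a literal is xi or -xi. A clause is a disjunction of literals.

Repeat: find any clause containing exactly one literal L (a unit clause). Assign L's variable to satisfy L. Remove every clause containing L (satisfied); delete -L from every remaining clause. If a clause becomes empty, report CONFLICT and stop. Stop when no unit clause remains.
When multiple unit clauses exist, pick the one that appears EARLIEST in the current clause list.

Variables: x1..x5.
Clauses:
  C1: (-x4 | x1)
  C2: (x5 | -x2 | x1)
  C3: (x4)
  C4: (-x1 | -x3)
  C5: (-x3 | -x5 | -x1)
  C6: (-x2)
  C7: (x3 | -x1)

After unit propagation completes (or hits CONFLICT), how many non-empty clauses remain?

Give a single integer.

Answer: 1

Derivation:
unit clause [4] forces x4=T; simplify:
  drop -4 from [-4, 1] -> [1]
  satisfied 1 clause(s); 6 remain; assigned so far: [4]
unit clause [1] forces x1=T; simplify:
  drop -1 from [-1, -3] -> [-3]
  drop -1 from [-3, -5, -1] -> [-3, -5]
  drop -1 from [3, -1] -> [3]
  satisfied 2 clause(s); 4 remain; assigned so far: [1, 4]
unit clause [-3] forces x3=F; simplify:
  drop 3 from [3] -> [] (empty!)
  satisfied 2 clause(s); 2 remain; assigned so far: [1, 3, 4]
CONFLICT (empty clause)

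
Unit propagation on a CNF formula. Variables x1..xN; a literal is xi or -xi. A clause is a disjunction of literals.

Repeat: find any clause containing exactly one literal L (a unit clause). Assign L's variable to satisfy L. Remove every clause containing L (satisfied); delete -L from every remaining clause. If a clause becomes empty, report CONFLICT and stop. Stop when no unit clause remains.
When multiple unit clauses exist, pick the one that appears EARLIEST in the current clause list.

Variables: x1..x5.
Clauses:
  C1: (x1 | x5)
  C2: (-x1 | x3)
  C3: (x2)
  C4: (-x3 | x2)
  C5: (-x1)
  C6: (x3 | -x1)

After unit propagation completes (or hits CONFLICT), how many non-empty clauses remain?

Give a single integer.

unit clause [2] forces x2=T; simplify:
  satisfied 2 clause(s); 4 remain; assigned so far: [2]
unit clause [-1] forces x1=F; simplify:
  drop 1 from [1, 5] -> [5]
  satisfied 3 clause(s); 1 remain; assigned so far: [1, 2]
unit clause [5] forces x5=T; simplify:
  satisfied 1 clause(s); 0 remain; assigned so far: [1, 2, 5]

Answer: 0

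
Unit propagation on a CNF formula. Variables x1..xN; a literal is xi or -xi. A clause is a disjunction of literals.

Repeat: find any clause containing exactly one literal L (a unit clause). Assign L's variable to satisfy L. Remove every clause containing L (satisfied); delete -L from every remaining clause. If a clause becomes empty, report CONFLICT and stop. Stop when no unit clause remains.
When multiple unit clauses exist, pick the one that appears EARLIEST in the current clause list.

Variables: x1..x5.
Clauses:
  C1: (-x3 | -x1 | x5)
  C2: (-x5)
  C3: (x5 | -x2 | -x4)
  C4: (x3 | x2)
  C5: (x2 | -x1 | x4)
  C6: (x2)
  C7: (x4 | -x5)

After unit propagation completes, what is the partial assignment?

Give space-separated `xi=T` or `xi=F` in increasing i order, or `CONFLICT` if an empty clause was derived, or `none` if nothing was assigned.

unit clause [-5] forces x5=F; simplify:
  drop 5 from [-3, -1, 5] -> [-3, -1]
  drop 5 from [5, -2, -4] -> [-2, -4]
  satisfied 2 clause(s); 5 remain; assigned so far: [5]
unit clause [2] forces x2=T; simplify:
  drop -2 from [-2, -4] -> [-4]
  satisfied 3 clause(s); 2 remain; assigned so far: [2, 5]
unit clause [-4] forces x4=F; simplify:
  satisfied 1 clause(s); 1 remain; assigned so far: [2, 4, 5]

Answer: x2=T x4=F x5=F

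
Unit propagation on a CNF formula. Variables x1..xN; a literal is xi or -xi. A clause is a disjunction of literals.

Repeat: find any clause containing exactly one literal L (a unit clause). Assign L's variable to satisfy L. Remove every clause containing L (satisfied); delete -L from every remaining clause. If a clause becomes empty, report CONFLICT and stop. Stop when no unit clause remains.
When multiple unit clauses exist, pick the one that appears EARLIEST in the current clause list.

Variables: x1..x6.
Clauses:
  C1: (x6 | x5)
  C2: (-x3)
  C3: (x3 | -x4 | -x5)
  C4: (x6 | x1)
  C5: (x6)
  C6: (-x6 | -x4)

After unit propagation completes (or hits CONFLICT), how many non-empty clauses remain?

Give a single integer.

unit clause [-3] forces x3=F; simplify:
  drop 3 from [3, -4, -5] -> [-4, -5]
  satisfied 1 clause(s); 5 remain; assigned so far: [3]
unit clause [6] forces x6=T; simplify:
  drop -6 from [-6, -4] -> [-4]
  satisfied 3 clause(s); 2 remain; assigned so far: [3, 6]
unit clause [-4] forces x4=F; simplify:
  satisfied 2 clause(s); 0 remain; assigned so far: [3, 4, 6]

Answer: 0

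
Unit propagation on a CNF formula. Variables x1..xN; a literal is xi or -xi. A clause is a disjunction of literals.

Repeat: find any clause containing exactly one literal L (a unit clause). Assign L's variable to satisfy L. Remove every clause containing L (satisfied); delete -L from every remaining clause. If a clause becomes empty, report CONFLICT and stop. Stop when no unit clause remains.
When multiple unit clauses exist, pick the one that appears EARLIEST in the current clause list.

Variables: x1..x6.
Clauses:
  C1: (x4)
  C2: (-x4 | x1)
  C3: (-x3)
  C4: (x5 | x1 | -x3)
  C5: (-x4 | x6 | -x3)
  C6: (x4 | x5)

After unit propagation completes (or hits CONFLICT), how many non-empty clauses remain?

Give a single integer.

Answer: 0

Derivation:
unit clause [4] forces x4=T; simplify:
  drop -4 from [-4, 1] -> [1]
  drop -4 from [-4, 6, -3] -> [6, -3]
  satisfied 2 clause(s); 4 remain; assigned so far: [4]
unit clause [1] forces x1=T; simplify:
  satisfied 2 clause(s); 2 remain; assigned so far: [1, 4]
unit clause [-3] forces x3=F; simplify:
  satisfied 2 clause(s); 0 remain; assigned so far: [1, 3, 4]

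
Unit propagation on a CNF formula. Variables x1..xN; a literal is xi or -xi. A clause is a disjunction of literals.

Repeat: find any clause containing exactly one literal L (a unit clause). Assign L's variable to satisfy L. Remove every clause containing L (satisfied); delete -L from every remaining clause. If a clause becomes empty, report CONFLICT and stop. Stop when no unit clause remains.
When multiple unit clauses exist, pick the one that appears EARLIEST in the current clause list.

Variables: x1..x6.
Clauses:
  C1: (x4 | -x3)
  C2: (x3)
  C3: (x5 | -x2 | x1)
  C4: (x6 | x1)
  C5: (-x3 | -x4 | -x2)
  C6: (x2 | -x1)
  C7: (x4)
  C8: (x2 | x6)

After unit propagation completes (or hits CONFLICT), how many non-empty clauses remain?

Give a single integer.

unit clause [3] forces x3=T; simplify:
  drop -3 from [4, -3] -> [4]
  drop -3 from [-3, -4, -2] -> [-4, -2]
  satisfied 1 clause(s); 7 remain; assigned so far: [3]
unit clause [4] forces x4=T; simplify:
  drop -4 from [-4, -2] -> [-2]
  satisfied 2 clause(s); 5 remain; assigned so far: [3, 4]
unit clause [-2] forces x2=F; simplify:
  drop 2 from [2, -1] -> [-1]
  drop 2 from [2, 6] -> [6]
  satisfied 2 clause(s); 3 remain; assigned so far: [2, 3, 4]
unit clause [-1] forces x1=F; simplify:
  drop 1 from [6, 1] -> [6]
  satisfied 1 clause(s); 2 remain; assigned so far: [1, 2, 3, 4]
unit clause [6] forces x6=T; simplify:
  satisfied 2 clause(s); 0 remain; assigned so far: [1, 2, 3, 4, 6]

Answer: 0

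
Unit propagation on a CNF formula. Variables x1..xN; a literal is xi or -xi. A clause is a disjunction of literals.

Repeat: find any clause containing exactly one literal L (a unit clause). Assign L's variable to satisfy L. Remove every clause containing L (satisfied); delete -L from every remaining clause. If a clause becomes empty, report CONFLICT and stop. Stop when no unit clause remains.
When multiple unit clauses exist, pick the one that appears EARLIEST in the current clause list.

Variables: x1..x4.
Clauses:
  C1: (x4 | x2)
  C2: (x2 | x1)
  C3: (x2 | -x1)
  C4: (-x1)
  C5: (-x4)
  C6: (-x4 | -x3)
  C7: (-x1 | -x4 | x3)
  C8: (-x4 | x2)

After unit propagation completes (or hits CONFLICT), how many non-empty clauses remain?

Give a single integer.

Answer: 0

Derivation:
unit clause [-1] forces x1=F; simplify:
  drop 1 from [2, 1] -> [2]
  satisfied 3 clause(s); 5 remain; assigned so far: [1]
unit clause [2] forces x2=T; simplify:
  satisfied 3 clause(s); 2 remain; assigned so far: [1, 2]
unit clause [-4] forces x4=F; simplify:
  satisfied 2 clause(s); 0 remain; assigned so far: [1, 2, 4]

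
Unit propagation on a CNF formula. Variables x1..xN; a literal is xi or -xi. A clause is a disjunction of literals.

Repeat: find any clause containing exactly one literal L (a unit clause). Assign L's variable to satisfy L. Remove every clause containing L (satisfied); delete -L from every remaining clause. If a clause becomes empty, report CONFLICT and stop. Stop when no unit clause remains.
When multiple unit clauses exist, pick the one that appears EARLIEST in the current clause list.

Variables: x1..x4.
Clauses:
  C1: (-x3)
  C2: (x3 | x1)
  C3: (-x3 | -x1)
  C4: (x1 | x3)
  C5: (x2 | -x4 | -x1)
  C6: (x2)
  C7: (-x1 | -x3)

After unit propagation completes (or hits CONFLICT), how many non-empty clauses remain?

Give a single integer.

unit clause [-3] forces x3=F; simplify:
  drop 3 from [3, 1] -> [1]
  drop 3 from [1, 3] -> [1]
  satisfied 3 clause(s); 4 remain; assigned so far: [3]
unit clause [1] forces x1=T; simplify:
  drop -1 from [2, -4, -1] -> [2, -4]
  satisfied 2 clause(s); 2 remain; assigned so far: [1, 3]
unit clause [2] forces x2=T; simplify:
  satisfied 2 clause(s); 0 remain; assigned so far: [1, 2, 3]

Answer: 0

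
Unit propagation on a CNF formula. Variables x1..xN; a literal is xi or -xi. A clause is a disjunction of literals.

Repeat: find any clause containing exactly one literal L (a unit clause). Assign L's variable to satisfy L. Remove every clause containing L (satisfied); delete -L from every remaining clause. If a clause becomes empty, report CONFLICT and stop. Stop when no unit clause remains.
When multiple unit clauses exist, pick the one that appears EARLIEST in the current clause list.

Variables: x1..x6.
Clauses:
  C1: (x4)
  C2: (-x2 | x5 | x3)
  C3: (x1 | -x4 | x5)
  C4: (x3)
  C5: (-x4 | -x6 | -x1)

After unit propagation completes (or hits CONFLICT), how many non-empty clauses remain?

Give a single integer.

Answer: 2

Derivation:
unit clause [4] forces x4=T; simplify:
  drop -4 from [1, -4, 5] -> [1, 5]
  drop -4 from [-4, -6, -1] -> [-6, -1]
  satisfied 1 clause(s); 4 remain; assigned so far: [4]
unit clause [3] forces x3=T; simplify:
  satisfied 2 clause(s); 2 remain; assigned so far: [3, 4]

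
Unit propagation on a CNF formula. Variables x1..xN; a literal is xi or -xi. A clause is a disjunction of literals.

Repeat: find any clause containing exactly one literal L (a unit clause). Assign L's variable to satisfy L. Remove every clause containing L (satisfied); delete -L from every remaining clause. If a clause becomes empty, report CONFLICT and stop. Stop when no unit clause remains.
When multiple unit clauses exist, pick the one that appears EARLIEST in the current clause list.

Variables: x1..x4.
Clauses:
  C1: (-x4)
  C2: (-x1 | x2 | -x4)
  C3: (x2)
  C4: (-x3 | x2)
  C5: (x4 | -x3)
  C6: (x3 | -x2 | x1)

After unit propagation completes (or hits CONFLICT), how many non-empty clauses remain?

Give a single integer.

Answer: 0

Derivation:
unit clause [-4] forces x4=F; simplify:
  drop 4 from [4, -3] -> [-3]
  satisfied 2 clause(s); 4 remain; assigned so far: [4]
unit clause [2] forces x2=T; simplify:
  drop -2 from [3, -2, 1] -> [3, 1]
  satisfied 2 clause(s); 2 remain; assigned so far: [2, 4]
unit clause [-3] forces x3=F; simplify:
  drop 3 from [3, 1] -> [1]
  satisfied 1 clause(s); 1 remain; assigned so far: [2, 3, 4]
unit clause [1] forces x1=T; simplify:
  satisfied 1 clause(s); 0 remain; assigned so far: [1, 2, 3, 4]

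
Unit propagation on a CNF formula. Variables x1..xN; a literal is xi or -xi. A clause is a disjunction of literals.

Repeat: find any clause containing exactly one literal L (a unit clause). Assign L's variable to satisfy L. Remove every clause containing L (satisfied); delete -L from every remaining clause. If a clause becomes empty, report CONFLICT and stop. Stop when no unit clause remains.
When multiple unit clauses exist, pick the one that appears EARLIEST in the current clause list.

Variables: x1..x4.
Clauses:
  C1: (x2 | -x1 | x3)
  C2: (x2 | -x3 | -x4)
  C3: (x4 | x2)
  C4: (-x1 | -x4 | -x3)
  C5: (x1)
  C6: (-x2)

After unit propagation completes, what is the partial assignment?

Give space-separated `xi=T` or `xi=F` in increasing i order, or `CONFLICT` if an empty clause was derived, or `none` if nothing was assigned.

unit clause [1] forces x1=T; simplify:
  drop -1 from [2, -1, 3] -> [2, 3]
  drop -1 from [-1, -4, -3] -> [-4, -3]
  satisfied 1 clause(s); 5 remain; assigned so far: [1]
unit clause [-2] forces x2=F; simplify:
  drop 2 from [2, 3] -> [3]
  drop 2 from [2, -3, -4] -> [-3, -4]
  drop 2 from [4, 2] -> [4]
  satisfied 1 clause(s); 4 remain; assigned so far: [1, 2]
unit clause [3] forces x3=T; simplify:
  drop -3 from [-3, -4] -> [-4]
  drop -3 from [-4, -3] -> [-4]
  satisfied 1 clause(s); 3 remain; assigned so far: [1, 2, 3]
unit clause [-4] forces x4=F; simplify:
  drop 4 from [4] -> [] (empty!)
  satisfied 2 clause(s); 1 remain; assigned so far: [1, 2, 3, 4]
CONFLICT (empty clause)

Answer: CONFLICT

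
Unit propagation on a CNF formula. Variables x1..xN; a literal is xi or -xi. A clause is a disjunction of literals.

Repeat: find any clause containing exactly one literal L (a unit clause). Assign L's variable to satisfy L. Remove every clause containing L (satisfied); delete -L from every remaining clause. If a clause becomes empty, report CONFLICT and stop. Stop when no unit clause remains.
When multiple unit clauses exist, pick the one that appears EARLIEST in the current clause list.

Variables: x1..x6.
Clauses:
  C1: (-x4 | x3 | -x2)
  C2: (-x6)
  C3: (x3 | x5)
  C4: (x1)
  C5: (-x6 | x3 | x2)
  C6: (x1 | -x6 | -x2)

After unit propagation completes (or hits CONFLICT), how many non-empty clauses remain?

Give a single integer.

unit clause [-6] forces x6=F; simplify:
  satisfied 3 clause(s); 3 remain; assigned so far: [6]
unit clause [1] forces x1=T; simplify:
  satisfied 1 clause(s); 2 remain; assigned so far: [1, 6]

Answer: 2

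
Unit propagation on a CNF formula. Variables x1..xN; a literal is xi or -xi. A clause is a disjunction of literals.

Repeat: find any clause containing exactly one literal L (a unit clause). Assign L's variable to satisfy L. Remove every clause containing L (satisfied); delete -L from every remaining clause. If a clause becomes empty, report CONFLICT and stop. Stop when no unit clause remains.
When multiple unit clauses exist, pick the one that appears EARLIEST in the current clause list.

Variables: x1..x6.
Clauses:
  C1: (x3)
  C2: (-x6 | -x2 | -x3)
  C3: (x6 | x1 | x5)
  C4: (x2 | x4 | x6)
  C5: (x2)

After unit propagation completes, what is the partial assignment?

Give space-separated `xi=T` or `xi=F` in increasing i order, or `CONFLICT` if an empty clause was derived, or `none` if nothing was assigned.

unit clause [3] forces x3=T; simplify:
  drop -3 from [-6, -2, -3] -> [-6, -2]
  satisfied 1 clause(s); 4 remain; assigned so far: [3]
unit clause [2] forces x2=T; simplify:
  drop -2 from [-6, -2] -> [-6]
  satisfied 2 clause(s); 2 remain; assigned so far: [2, 3]
unit clause [-6] forces x6=F; simplify:
  drop 6 from [6, 1, 5] -> [1, 5]
  satisfied 1 clause(s); 1 remain; assigned so far: [2, 3, 6]

Answer: x2=T x3=T x6=F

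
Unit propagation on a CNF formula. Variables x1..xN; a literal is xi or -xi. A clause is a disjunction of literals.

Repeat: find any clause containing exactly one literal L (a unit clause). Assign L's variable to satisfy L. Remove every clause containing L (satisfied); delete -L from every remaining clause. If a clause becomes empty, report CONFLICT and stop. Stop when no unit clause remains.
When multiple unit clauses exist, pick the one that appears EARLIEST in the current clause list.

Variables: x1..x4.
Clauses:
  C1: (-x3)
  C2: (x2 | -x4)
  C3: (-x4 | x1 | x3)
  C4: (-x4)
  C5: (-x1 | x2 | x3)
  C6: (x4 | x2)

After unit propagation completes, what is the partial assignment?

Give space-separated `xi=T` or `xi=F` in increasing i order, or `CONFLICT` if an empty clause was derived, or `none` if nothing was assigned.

unit clause [-3] forces x3=F; simplify:
  drop 3 from [-4, 1, 3] -> [-4, 1]
  drop 3 from [-1, 2, 3] -> [-1, 2]
  satisfied 1 clause(s); 5 remain; assigned so far: [3]
unit clause [-4] forces x4=F; simplify:
  drop 4 from [4, 2] -> [2]
  satisfied 3 clause(s); 2 remain; assigned so far: [3, 4]
unit clause [2] forces x2=T; simplify:
  satisfied 2 clause(s); 0 remain; assigned so far: [2, 3, 4]

Answer: x2=T x3=F x4=F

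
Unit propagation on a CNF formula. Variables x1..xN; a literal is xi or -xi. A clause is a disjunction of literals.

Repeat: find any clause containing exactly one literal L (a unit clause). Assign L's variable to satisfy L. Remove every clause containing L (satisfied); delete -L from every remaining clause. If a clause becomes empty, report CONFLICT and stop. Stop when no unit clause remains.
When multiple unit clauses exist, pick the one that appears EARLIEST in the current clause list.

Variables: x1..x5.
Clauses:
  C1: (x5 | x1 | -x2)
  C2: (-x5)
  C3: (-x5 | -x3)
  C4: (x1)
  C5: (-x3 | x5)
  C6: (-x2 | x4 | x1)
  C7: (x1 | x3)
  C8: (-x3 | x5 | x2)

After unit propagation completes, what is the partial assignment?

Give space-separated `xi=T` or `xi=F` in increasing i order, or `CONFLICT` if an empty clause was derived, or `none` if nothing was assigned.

Answer: x1=T x3=F x5=F

Derivation:
unit clause [-5] forces x5=F; simplify:
  drop 5 from [5, 1, -2] -> [1, -2]
  drop 5 from [-3, 5] -> [-3]
  drop 5 from [-3, 5, 2] -> [-3, 2]
  satisfied 2 clause(s); 6 remain; assigned so far: [5]
unit clause [1] forces x1=T; simplify:
  satisfied 4 clause(s); 2 remain; assigned so far: [1, 5]
unit clause [-3] forces x3=F; simplify:
  satisfied 2 clause(s); 0 remain; assigned so far: [1, 3, 5]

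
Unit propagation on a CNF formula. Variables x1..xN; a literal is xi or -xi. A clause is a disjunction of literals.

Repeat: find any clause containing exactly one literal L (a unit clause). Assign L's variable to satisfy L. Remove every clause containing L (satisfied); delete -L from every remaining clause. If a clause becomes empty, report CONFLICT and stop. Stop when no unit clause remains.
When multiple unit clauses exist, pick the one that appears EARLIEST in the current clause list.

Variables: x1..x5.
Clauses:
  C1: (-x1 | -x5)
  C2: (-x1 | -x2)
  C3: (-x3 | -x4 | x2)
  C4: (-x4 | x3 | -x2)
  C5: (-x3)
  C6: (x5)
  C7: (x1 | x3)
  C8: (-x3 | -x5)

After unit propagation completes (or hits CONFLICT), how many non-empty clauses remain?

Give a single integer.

unit clause [-3] forces x3=F; simplify:
  drop 3 from [-4, 3, -2] -> [-4, -2]
  drop 3 from [1, 3] -> [1]
  satisfied 3 clause(s); 5 remain; assigned so far: [3]
unit clause [5] forces x5=T; simplify:
  drop -5 from [-1, -5] -> [-1]
  satisfied 1 clause(s); 4 remain; assigned so far: [3, 5]
unit clause [-1] forces x1=F; simplify:
  drop 1 from [1] -> [] (empty!)
  satisfied 2 clause(s); 2 remain; assigned so far: [1, 3, 5]
CONFLICT (empty clause)

Answer: 1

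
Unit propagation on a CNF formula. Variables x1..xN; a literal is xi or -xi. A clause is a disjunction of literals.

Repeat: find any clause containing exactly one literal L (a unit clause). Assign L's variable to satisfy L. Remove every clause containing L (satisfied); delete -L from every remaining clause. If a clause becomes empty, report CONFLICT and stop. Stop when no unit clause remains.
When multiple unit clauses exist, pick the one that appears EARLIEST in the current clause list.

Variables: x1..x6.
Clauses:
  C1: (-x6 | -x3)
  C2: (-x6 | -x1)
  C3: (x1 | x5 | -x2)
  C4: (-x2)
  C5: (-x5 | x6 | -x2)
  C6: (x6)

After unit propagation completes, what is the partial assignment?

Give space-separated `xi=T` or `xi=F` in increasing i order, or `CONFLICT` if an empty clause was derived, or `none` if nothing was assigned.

Answer: x1=F x2=F x3=F x6=T

Derivation:
unit clause [-2] forces x2=F; simplify:
  satisfied 3 clause(s); 3 remain; assigned so far: [2]
unit clause [6] forces x6=T; simplify:
  drop -6 from [-6, -3] -> [-3]
  drop -6 from [-6, -1] -> [-1]
  satisfied 1 clause(s); 2 remain; assigned so far: [2, 6]
unit clause [-3] forces x3=F; simplify:
  satisfied 1 clause(s); 1 remain; assigned so far: [2, 3, 6]
unit clause [-1] forces x1=F; simplify:
  satisfied 1 clause(s); 0 remain; assigned so far: [1, 2, 3, 6]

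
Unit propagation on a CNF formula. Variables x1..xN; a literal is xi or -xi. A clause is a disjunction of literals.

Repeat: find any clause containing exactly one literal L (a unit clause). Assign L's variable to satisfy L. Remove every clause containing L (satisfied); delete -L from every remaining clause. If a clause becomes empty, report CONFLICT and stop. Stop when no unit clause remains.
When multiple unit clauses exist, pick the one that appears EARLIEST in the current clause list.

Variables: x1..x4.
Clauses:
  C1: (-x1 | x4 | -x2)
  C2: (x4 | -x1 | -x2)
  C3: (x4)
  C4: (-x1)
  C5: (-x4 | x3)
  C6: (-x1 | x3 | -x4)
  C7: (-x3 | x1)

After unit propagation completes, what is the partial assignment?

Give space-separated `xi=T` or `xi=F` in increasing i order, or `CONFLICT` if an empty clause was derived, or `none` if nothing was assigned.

unit clause [4] forces x4=T; simplify:
  drop -4 from [-4, 3] -> [3]
  drop -4 from [-1, 3, -4] -> [-1, 3]
  satisfied 3 clause(s); 4 remain; assigned so far: [4]
unit clause [-1] forces x1=F; simplify:
  drop 1 from [-3, 1] -> [-3]
  satisfied 2 clause(s); 2 remain; assigned so far: [1, 4]
unit clause [3] forces x3=T; simplify:
  drop -3 from [-3] -> [] (empty!)
  satisfied 1 clause(s); 1 remain; assigned so far: [1, 3, 4]
CONFLICT (empty clause)

Answer: CONFLICT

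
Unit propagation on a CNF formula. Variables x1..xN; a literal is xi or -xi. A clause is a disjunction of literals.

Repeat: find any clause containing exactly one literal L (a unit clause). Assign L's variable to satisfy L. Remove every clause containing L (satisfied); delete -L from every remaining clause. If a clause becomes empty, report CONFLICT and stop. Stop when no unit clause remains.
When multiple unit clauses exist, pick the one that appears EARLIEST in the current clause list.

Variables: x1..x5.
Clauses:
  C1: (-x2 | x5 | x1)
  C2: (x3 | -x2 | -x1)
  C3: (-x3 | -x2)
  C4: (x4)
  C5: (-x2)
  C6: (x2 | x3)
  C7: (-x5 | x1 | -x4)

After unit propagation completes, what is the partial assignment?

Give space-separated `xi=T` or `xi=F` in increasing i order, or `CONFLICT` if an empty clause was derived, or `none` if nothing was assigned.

Answer: x2=F x3=T x4=T

Derivation:
unit clause [4] forces x4=T; simplify:
  drop -4 from [-5, 1, -4] -> [-5, 1]
  satisfied 1 clause(s); 6 remain; assigned so far: [4]
unit clause [-2] forces x2=F; simplify:
  drop 2 from [2, 3] -> [3]
  satisfied 4 clause(s); 2 remain; assigned so far: [2, 4]
unit clause [3] forces x3=T; simplify:
  satisfied 1 clause(s); 1 remain; assigned so far: [2, 3, 4]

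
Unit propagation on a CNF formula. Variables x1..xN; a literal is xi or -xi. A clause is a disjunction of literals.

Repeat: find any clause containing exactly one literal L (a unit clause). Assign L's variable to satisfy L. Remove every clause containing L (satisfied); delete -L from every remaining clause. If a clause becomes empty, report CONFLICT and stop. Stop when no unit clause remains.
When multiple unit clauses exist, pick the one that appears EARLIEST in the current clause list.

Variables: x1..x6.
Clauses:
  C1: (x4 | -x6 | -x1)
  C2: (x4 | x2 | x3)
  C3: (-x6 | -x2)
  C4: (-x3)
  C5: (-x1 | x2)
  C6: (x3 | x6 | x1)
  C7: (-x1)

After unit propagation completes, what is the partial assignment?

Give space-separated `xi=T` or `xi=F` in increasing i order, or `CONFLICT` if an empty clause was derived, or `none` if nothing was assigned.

unit clause [-3] forces x3=F; simplify:
  drop 3 from [4, 2, 3] -> [4, 2]
  drop 3 from [3, 6, 1] -> [6, 1]
  satisfied 1 clause(s); 6 remain; assigned so far: [3]
unit clause [-1] forces x1=F; simplify:
  drop 1 from [6, 1] -> [6]
  satisfied 3 clause(s); 3 remain; assigned so far: [1, 3]
unit clause [6] forces x6=T; simplify:
  drop -6 from [-6, -2] -> [-2]
  satisfied 1 clause(s); 2 remain; assigned so far: [1, 3, 6]
unit clause [-2] forces x2=F; simplify:
  drop 2 from [4, 2] -> [4]
  satisfied 1 clause(s); 1 remain; assigned so far: [1, 2, 3, 6]
unit clause [4] forces x4=T; simplify:
  satisfied 1 clause(s); 0 remain; assigned so far: [1, 2, 3, 4, 6]

Answer: x1=F x2=F x3=F x4=T x6=T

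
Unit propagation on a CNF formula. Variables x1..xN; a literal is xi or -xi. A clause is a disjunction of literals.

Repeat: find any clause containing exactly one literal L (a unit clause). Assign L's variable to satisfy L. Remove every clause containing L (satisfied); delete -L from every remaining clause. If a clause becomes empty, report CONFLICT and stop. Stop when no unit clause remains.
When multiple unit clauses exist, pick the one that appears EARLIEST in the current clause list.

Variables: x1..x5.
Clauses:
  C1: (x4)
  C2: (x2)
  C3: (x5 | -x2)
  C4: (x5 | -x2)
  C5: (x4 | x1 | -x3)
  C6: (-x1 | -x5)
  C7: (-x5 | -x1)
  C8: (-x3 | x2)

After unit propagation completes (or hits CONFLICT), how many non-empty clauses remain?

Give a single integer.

unit clause [4] forces x4=T; simplify:
  satisfied 2 clause(s); 6 remain; assigned so far: [4]
unit clause [2] forces x2=T; simplify:
  drop -2 from [5, -2] -> [5]
  drop -2 from [5, -2] -> [5]
  satisfied 2 clause(s); 4 remain; assigned so far: [2, 4]
unit clause [5] forces x5=T; simplify:
  drop -5 from [-1, -5] -> [-1]
  drop -5 from [-5, -1] -> [-1]
  satisfied 2 clause(s); 2 remain; assigned so far: [2, 4, 5]
unit clause [-1] forces x1=F; simplify:
  satisfied 2 clause(s); 0 remain; assigned so far: [1, 2, 4, 5]

Answer: 0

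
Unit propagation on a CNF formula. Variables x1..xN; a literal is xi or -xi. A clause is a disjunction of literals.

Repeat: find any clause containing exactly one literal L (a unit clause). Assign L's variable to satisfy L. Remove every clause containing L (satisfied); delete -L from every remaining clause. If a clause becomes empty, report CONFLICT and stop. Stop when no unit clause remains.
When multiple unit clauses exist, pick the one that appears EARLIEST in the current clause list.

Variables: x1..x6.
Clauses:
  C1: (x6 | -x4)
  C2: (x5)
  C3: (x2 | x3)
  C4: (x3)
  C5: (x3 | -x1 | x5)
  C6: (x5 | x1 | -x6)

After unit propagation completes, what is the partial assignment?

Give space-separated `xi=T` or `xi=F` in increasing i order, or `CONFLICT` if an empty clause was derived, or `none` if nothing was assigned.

unit clause [5] forces x5=T; simplify:
  satisfied 3 clause(s); 3 remain; assigned so far: [5]
unit clause [3] forces x3=T; simplify:
  satisfied 2 clause(s); 1 remain; assigned so far: [3, 5]

Answer: x3=T x5=T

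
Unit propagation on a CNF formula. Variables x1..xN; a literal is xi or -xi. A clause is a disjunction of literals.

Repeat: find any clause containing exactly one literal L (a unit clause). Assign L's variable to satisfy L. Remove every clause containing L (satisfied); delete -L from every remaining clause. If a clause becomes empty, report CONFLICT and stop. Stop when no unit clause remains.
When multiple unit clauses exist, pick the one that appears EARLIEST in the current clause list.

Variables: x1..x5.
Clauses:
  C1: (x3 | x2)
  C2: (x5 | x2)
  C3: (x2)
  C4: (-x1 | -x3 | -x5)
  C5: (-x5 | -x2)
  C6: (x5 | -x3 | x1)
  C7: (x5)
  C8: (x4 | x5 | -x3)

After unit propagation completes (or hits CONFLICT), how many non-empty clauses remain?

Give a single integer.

Answer: 2

Derivation:
unit clause [2] forces x2=T; simplify:
  drop -2 from [-5, -2] -> [-5]
  satisfied 3 clause(s); 5 remain; assigned so far: [2]
unit clause [-5] forces x5=F; simplify:
  drop 5 from [5, -3, 1] -> [-3, 1]
  drop 5 from [5] -> [] (empty!)
  drop 5 from [4, 5, -3] -> [4, -3]
  satisfied 2 clause(s); 3 remain; assigned so far: [2, 5]
CONFLICT (empty clause)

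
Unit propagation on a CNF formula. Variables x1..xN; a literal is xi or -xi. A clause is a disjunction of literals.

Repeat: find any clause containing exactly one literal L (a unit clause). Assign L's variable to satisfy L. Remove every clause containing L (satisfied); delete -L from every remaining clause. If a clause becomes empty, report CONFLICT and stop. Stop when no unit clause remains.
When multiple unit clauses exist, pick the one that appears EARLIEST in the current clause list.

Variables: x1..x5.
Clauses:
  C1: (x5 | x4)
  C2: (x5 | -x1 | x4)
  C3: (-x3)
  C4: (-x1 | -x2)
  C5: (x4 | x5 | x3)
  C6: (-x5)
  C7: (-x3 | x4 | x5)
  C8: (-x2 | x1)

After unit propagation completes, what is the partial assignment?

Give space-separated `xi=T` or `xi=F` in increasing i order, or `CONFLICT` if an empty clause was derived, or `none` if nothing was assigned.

Answer: x3=F x4=T x5=F

Derivation:
unit clause [-3] forces x3=F; simplify:
  drop 3 from [4, 5, 3] -> [4, 5]
  satisfied 2 clause(s); 6 remain; assigned so far: [3]
unit clause [-5] forces x5=F; simplify:
  drop 5 from [5, 4] -> [4]
  drop 5 from [5, -1, 4] -> [-1, 4]
  drop 5 from [4, 5] -> [4]
  satisfied 1 clause(s); 5 remain; assigned so far: [3, 5]
unit clause [4] forces x4=T; simplify:
  satisfied 3 clause(s); 2 remain; assigned so far: [3, 4, 5]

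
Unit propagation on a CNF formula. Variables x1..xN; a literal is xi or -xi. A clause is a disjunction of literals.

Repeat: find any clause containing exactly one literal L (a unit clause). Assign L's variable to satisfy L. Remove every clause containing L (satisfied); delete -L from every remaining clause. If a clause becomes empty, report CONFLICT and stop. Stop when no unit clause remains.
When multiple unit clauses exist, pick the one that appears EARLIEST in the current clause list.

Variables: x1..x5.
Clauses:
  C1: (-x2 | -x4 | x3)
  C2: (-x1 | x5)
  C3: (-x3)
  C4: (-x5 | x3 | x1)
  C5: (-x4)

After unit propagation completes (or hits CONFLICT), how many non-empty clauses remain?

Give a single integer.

unit clause [-3] forces x3=F; simplify:
  drop 3 from [-2, -4, 3] -> [-2, -4]
  drop 3 from [-5, 3, 1] -> [-5, 1]
  satisfied 1 clause(s); 4 remain; assigned so far: [3]
unit clause [-4] forces x4=F; simplify:
  satisfied 2 clause(s); 2 remain; assigned so far: [3, 4]

Answer: 2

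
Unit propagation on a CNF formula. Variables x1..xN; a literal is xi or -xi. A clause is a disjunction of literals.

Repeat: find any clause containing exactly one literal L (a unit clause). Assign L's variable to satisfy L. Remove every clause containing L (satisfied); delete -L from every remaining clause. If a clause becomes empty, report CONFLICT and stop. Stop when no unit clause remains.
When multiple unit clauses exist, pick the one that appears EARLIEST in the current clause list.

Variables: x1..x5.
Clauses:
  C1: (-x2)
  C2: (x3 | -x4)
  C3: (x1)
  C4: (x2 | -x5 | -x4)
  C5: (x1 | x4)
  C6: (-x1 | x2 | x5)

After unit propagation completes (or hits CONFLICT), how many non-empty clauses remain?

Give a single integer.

Answer: 0

Derivation:
unit clause [-2] forces x2=F; simplify:
  drop 2 from [2, -5, -4] -> [-5, -4]
  drop 2 from [-1, 2, 5] -> [-1, 5]
  satisfied 1 clause(s); 5 remain; assigned so far: [2]
unit clause [1] forces x1=T; simplify:
  drop -1 from [-1, 5] -> [5]
  satisfied 2 clause(s); 3 remain; assigned so far: [1, 2]
unit clause [5] forces x5=T; simplify:
  drop -5 from [-5, -4] -> [-4]
  satisfied 1 clause(s); 2 remain; assigned so far: [1, 2, 5]
unit clause [-4] forces x4=F; simplify:
  satisfied 2 clause(s); 0 remain; assigned so far: [1, 2, 4, 5]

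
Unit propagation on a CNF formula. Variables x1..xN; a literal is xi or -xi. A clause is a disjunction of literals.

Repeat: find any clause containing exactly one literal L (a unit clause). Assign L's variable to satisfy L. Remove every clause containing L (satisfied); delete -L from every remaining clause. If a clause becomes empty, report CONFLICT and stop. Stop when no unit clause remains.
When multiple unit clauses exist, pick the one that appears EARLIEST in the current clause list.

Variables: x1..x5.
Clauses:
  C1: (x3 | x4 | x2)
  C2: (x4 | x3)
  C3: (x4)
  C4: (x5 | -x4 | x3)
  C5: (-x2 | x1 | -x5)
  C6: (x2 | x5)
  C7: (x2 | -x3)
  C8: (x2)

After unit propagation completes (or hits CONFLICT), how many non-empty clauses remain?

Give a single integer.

unit clause [4] forces x4=T; simplify:
  drop -4 from [5, -4, 3] -> [5, 3]
  satisfied 3 clause(s); 5 remain; assigned so far: [4]
unit clause [2] forces x2=T; simplify:
  drop -2 from [-2, 1, -5] -> [1, -5]
  satisfied 3 clause(s); 2 remain; assigned so far: [2, 4]

Answer: 2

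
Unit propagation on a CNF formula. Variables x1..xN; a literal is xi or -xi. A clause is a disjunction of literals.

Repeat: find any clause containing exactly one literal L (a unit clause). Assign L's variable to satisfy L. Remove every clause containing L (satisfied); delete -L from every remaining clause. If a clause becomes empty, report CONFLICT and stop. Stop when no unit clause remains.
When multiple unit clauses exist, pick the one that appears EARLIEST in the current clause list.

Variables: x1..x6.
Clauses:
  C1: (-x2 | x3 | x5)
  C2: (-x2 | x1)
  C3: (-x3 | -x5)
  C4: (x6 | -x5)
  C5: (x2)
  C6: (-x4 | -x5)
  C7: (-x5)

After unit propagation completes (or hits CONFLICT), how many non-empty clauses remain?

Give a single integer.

unit clause [2] forces x2=T; simplify:
  drop -2 from [-2, 3, 5] -> [3, 5]
  drop -2 from [-2, 1] -> [1]
  satisfied 1 clause(s); 6 remain; assigned so far: [2]
unit clause [1] forces x1=T; simplify:
  satisfied 1 clause(s); 5 remain; assigned so far: [1, 2]
unit clause [-5] forces x5=F; simplify:
  drop 5 from [3, 5] -> [3]
  satisfied 4 clause(s); 1 remain; assigned so far: [1, 2, 5]
unit clause [3] forces x3=T; simplify:
  satisfied 1 clause(s); 0 remain; assigned so far: [1, 2, 3, 5]

Answer: 0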